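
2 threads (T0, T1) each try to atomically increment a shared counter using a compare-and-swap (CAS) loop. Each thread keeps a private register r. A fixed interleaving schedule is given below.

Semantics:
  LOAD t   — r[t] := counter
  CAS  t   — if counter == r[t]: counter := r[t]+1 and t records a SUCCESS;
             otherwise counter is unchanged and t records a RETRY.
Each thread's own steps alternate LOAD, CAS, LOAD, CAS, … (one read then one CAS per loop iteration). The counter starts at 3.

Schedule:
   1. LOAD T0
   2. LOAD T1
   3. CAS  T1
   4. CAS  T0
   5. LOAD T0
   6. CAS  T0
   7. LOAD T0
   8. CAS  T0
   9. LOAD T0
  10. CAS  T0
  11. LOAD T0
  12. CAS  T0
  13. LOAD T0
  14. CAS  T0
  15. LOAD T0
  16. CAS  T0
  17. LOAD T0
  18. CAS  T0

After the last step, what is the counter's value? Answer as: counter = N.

counter = 11

#1 T0 reads 3
#2 T1 reads 3
#3 T1 CAS(3→4) writes; counter now 4
#4 T0 CAS(3→4) fails; counter now 4
#5 T0 reads 4
#6 T0 CAS(4→5) writes; counter now 5
#7 T0 reads 5
#8 T0 CAS(5→6) writes; counter now 6
#9 T0 reads 6
#10 T0 CAS(6→7) writes; counter now 7
#11 T0 reads 7
#12 T0 CAS(7→8) writes; counter now 8
#13 T0 reads 8
#14 T0 CAS(8→9) writes; counter now 9
#15 T0 reads 9
#16 T0 CAS(9→10) writes; counter now 10
#17 T0 reads 10
#18 T0 CAS(10→11) writes; counter now 11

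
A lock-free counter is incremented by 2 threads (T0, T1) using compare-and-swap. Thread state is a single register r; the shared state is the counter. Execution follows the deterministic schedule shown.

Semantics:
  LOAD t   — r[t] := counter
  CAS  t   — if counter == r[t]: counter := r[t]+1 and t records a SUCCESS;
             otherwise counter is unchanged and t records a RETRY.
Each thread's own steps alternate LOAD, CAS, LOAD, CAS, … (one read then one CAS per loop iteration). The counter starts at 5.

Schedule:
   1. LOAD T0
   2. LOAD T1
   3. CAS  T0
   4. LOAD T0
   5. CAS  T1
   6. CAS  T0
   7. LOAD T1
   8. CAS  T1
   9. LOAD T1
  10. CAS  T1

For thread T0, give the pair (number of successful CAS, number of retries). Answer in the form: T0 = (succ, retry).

T0 = (2, 0)

step 1: T0 LOAD ⇒ load; ctr=5 reg=5
step 2: T1 LOAD ⇒ load; ctr=5 reg=5
step 3: T0 CAS ⇒ ok; ctr=6 reg=5
step 4: T0 LOAD ⇒ load; ctr=6 reg=6
step 5: T1 CAS ⇒ retry; ctr=6 reg=5
step 6: T0 CAS ⇒ ok; ctr=7 reg=6
step 7: T1 LOAD ⇒ load; ctr=7 reg=7
step 8: T1 CAS ⇒ ok; ctr=8 reg=7
step 9: T1 LOAD ⇒ load; ctr=8 reg=8
step 10: T1 CAS ⇒ ok; ctr=9 reg=8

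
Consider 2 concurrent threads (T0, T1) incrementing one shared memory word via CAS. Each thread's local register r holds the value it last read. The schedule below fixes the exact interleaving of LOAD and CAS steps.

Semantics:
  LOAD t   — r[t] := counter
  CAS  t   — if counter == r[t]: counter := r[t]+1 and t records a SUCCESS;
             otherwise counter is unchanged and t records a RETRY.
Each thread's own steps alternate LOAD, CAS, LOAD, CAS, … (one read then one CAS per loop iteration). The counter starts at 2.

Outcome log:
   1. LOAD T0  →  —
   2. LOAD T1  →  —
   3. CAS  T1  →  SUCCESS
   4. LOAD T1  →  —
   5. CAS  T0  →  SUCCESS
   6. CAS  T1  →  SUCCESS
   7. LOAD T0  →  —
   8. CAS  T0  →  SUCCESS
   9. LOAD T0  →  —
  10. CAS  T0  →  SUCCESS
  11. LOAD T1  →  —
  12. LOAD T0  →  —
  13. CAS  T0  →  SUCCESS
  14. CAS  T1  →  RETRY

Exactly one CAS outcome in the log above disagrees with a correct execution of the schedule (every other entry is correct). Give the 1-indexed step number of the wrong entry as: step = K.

Correct run:
step 1: T0 LOAD ⇒ load; ctr=2 reg=2
step 2: T1 LOAD ⇒ load; ctr=2 reg=2
step 3: T1 CAS ⇒ ok; ctr=3 reg=2
step 4: T1 LOAD ⇒ load; ctr=3 reg=3
step 5: T0 CAS ⇒ retry; ctr=3 reg=2
step 6: T1 CAS ⇒ ok; ctr=4 reg=3
step 7: T0 LOAD ⇒ load; ctr=4 reg=4
step 8: T0 CAS ⇒ ok; ctr=5 reg=4
step 9: T0 LOAD ⇒ load; ctr=5 reg=5
step 10: T0 CAS ⇒ ok; ctr=6 reg=5
step 11: T1 LOAD ⇒ load; ctr=6 reg=6
step 12: T0 LOAD ⇒ load; ctr=6 reg=6
step 13: T0 CAS ⇒ ok; ctr=7 reg=6
step 14: T1 CAS ⇒ retry; ctr=7 reg=6
Mismatch at 5.

step = 5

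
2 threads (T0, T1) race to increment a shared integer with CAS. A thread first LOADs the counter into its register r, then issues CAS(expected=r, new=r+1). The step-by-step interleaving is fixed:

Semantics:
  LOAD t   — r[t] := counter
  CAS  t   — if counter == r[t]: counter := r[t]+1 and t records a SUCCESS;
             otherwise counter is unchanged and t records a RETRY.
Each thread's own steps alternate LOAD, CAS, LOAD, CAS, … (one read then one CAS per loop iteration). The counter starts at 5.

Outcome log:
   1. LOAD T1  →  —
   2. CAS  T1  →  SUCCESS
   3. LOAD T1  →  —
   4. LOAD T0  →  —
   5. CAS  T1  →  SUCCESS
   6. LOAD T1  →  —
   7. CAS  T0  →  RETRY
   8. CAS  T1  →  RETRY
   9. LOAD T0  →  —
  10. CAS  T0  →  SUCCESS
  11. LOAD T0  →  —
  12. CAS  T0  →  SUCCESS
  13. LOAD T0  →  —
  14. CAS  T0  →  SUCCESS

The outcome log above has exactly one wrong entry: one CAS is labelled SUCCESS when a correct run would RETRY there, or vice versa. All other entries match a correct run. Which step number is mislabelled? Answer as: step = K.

step = 8

Re-executing:
1. LOAD T1 → mem=5 r[T1]=5 [LOAD]
2. CAS T1 → mem=6 r[T1]=5 [OK]
3. LOAD T1 → mem=6 r[T1]=6 [LOAD]
4. LOAD T0 → mem=6 r[T0]=6 [LOAD]
5. CAS T1 → mem=7 r[T1]=6 [OK]
6. LOAD T1 → mem=7 r[T1]=7 [LOAD]
7. CAS T0 → mem=7 r[T0]=6 [RETRY]
8. CAS T1 → mem=8 r[T1]=7 [OK]
9. LOAD T0 → mem=8 r[T0]=8 [LOAD]
10. CAS T0 → mem=9 r[T0]=8 [OK]
11. LOAD T0 → mem=9 r[T0]=9 [LOAD]
12. CAS T0 → mem=10 r[T0]=9 [OK]
13. LOAD T0 → mem=10 r[T0]=10 [LOAD]
14. CAS T0 → mem=11 r[T0]=10 [OK]
Mismatch at 8.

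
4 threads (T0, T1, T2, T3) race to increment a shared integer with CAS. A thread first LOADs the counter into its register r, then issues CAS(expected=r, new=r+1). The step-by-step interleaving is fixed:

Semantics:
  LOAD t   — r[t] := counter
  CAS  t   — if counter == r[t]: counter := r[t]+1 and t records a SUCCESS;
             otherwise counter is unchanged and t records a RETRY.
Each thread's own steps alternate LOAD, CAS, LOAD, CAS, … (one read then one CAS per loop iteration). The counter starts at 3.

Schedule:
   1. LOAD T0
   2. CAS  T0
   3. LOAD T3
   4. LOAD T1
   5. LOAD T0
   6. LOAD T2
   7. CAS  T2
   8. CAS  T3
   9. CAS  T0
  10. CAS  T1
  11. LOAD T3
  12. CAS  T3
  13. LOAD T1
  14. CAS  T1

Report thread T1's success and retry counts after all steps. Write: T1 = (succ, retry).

T1 = (1, 1)

   1) LOAD T0:  M=3  r_T0=3
   2) CAS  T0:  M=4  r_T0=3 ✓
   3) LOAD T3:  M=4  r_T3=4
   4) LOAD T1:  M=4  r_T1=4
   5) LOAD T0:  M=4  r_T0=4
   6) LOAD T2:  M=4  r_T2=4
   7) CAS  T2:  M=5  r_T2=4 ✓
   8) CAS  T3:  M=5  r_T3=4 ✗
   9) CAS  T0:  M=5  r_T0=4 ✗
  10) CAS  T1:  M=5  r_T1=4 ✗
  11) LOAD T3:  M=5  r_T3=5
  12) CAS  T3:  M=6  r_T3=5 ✓
  13) LOAD T1:  M=6  r_T1=6
  14) CAS  T1:  M=7  r_T1=6 ✓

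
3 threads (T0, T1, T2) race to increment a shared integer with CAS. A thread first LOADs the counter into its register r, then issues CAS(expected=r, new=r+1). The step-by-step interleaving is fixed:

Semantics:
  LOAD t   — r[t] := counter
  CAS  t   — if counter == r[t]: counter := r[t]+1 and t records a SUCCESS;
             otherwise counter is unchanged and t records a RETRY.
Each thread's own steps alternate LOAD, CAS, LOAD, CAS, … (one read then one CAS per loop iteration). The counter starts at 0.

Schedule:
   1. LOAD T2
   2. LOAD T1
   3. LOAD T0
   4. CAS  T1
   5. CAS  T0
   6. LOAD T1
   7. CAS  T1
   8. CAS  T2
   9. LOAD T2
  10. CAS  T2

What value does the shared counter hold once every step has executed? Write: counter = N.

T2 LOAD — after: cnt=0, r=0 — load
T1 LOAD — after: cnt=0, r=0 — load
T0 LOAD — after: cnt=0, r=0 — load
T1 CAS — after: cnt=1, r=0 — ok
T0 CAS — after: cnt=1, r=0 — retry
T1 LOAD — after: cnt=1, r=1 — load
T1 CAS — after: cnt=2, r=1 — ok
T2 CAS — after: cnt=2, r=0 — retry
T2 LOAD — after: cnt=2, r=2 — load
T2 CAS — after: cnt=3, r=2 — ok

counter = 3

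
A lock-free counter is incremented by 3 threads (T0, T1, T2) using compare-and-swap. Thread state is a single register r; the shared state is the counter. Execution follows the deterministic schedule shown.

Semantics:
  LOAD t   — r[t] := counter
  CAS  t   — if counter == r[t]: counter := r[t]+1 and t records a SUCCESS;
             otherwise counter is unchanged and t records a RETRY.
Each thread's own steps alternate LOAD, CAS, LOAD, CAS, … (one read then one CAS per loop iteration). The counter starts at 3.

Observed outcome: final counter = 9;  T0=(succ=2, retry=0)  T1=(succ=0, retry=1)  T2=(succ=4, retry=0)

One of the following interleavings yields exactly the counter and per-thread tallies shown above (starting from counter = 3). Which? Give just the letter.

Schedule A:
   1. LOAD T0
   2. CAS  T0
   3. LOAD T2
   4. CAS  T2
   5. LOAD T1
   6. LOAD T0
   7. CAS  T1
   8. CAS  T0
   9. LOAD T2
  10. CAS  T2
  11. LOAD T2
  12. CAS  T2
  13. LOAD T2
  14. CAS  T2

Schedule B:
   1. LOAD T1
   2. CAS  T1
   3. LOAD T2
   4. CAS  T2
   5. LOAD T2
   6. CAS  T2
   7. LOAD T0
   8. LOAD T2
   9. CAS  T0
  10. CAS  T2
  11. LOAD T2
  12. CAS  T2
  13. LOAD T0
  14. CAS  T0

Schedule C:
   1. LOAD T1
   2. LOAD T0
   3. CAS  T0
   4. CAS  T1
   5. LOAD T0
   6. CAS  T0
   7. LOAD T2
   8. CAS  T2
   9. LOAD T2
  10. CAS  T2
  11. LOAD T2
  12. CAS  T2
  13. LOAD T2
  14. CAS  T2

Simulating candidate C:
#1 T1 reads 3
#2 T0 reads 3
#3 T0 CAS(3→4) writes; counter now 4
#4 T1 CAS(3→4) fails; counter now 4
#5 T0 reads 4
#6 T0 CAS(4→5) writes; counter now 5
#7 T2 reads 5
#8 T2 CAS(5→6) writes; counter now 6
#9 T2 reads 6
#10 T2 CAS(6→7) writes; counter now 7
#11 T2 reads 7
#12 T2 CAS(7→8) writes; counter now 8
#13 T2 reads 8
#14 T2 CAS(8→9) writes; counter now 9

C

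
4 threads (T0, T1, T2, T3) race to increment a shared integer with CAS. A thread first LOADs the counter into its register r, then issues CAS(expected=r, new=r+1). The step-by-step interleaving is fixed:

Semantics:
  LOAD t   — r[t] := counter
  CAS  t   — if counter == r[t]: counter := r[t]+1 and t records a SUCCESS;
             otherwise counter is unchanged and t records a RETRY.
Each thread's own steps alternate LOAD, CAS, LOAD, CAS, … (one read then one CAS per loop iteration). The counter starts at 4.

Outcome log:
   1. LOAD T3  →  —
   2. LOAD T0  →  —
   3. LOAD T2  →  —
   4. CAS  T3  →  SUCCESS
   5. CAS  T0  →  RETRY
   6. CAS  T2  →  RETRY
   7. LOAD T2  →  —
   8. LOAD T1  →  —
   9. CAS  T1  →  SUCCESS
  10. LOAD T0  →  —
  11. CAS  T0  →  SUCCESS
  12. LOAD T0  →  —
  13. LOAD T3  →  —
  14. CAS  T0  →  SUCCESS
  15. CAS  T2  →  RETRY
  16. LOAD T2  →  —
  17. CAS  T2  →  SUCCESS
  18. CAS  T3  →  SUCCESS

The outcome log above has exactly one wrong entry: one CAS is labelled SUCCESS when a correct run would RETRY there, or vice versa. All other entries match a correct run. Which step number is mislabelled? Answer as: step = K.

Re-executing:
1. LOAD T3 → mem=4 r[T3]=4 [LOAD]
2. LOAD T0 → mem=4 r[T0]=4 [LOAD]
3. LOAD T2 → mem=4 r[T2]=4 [LOAD]
4. CAS T3 → mem=5 r[T3]=4 [OK]
5. CAS T0 → mem=5 r[T0]=4 [RETRY]
6. CAS T2 → mem=5 r[T2]=4 [RETRY]
7. LOAD T2 → mem=5 r[T2]=5 [LOAD]
8. LOAD T1 → mem=5 r[T1]=5 [LOAD]
9. CAS T1 → mem=6 r[T1]=5 [OK]
10. LOAD T0 → mem=6 r[T0]=6 [LOAD]
11. CAS T0 → mem=7 r[T0]=6 [OK]
12. LOAD T0 → mem=7 r[T0]=7 [LOAD]
13. LOAD T3 → mem=7 r[T3]=7 [LOAD]
14. CAS T0 → mem=8 r[T0]=7 [OK]
15. CAS T2 → mem=8 r[T2]=5 [RETRY]
16. LOAD T2 → mem=8 r[T2]=8 [LOAD]
17. CAS T2 → mem=9 r[T2]=8 [OK]
18. CAS T3 → mem=9 r[T3]=7 [RETRY]
Flip is step 18.

step = 18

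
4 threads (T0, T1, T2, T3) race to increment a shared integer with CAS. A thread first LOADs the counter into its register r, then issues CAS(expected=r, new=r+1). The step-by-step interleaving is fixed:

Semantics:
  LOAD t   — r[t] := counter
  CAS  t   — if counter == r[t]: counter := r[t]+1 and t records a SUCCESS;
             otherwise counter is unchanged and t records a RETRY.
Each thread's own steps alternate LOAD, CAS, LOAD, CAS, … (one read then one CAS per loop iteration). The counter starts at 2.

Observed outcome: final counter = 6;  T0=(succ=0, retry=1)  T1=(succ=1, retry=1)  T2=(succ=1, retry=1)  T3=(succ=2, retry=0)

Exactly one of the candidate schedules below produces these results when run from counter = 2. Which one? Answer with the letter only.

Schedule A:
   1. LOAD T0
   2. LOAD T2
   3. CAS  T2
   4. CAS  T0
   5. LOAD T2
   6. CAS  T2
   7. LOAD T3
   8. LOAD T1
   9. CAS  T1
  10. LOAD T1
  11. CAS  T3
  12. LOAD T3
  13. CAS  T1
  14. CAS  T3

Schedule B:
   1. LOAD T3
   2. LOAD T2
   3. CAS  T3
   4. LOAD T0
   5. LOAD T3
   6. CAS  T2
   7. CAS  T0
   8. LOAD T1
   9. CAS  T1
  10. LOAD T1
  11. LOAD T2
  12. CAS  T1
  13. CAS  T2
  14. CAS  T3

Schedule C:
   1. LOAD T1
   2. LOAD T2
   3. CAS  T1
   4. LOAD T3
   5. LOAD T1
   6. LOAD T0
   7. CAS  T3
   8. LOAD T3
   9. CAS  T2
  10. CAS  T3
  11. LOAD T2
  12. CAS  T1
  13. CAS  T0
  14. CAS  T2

C

Run C:
T1 LOAD — after: cnt=2, r=2 — load
T2 LOAD — after: cnt=2, r=2 — load
T1 CAS — after: cnt=3, r=2 — ok
T3 LOAD — after: cnt=3, r=3 — load
T1 LOAD — after: cnt=3, r=3 — load
T0 LOAD — after: cnt=3, r=3 — load
T3 CAS — after: cnt=4, r=3 — ok
T3 LOAD — after: cnt=4, r=4 — load
T2 CAS — after: cnt=4, r=2 — retry
T3 CAS — after: cnt=5, r=4 — ok
T2 LOAD — after: cnt=5, r=5 — load
T1 CAS — after: cnt=5, r=3 — retry
T0 CAS — after: cnt=5, r=3 — retry
T2 CAS — after: cnt=6, r=5 — ok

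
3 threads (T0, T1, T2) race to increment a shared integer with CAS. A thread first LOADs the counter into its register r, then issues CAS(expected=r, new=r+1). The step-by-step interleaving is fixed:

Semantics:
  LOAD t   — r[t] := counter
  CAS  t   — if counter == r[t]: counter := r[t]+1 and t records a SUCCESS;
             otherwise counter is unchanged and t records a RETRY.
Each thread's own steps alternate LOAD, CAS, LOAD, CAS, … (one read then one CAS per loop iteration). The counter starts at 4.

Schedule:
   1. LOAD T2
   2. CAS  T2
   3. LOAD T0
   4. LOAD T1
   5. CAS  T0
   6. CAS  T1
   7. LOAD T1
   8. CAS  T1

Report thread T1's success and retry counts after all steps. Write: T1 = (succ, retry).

1. LOAD T2 → mem=4 r[T2]=4 [LOAD]
2. CAS T2 → mem=5 r[T2]=4 [OK]
3. LOAD T0 → mem=5 r[T0]=5 [LOAD]
4. LOAD T1 → mem=5 r[T1]=5 [LOAD]
5. CAS T0 → mem=6 r[T0]=5 [OK]
6. CAS T1 → mem=6 r[T1]=5 [RETRY]
7. LOAD T1 → mem=6 r[T1]=6 [LOAD]
8. CAS T1 → mem=7 r[T1]=6 [OK]

T1 = (1, 1)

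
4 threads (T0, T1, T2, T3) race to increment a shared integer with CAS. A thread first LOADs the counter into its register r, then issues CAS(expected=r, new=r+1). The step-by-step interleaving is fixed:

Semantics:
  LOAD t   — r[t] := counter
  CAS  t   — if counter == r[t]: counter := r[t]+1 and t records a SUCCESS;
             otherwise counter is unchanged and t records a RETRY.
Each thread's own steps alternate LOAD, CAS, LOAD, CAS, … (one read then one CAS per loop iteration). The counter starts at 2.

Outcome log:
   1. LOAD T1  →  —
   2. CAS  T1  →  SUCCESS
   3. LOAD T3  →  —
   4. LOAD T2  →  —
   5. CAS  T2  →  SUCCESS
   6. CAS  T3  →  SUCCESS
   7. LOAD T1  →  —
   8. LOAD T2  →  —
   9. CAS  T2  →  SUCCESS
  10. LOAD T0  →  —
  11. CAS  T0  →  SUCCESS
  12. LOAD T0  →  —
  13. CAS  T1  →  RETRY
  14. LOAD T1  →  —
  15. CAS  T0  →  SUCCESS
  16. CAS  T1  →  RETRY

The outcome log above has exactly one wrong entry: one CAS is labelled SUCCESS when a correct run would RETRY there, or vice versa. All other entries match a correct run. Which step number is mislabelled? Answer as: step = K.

Re-executing:
#1 T1 reads 2
#2 T1 CAS(2→3) writes; counter now 3
#3 T3 reads 3
#4 T2 reads 3
#5 T2 CAS(3→4) writes; counter now 4
#6 T3 CAS(3→4) fails; counter now 4
#7 T1 reads 4
#8 T2 reads 4
#9 T2 CAS(4→5) writes; counter now 5
#10 T0 reads 5
#11 T0 CAS(5→6) writes; counter now 6
#12 T0 reads 6
#13 T1 CAS(4→5) fails; counter now 6
#14 T1 reads 6
#15 T0 CAS(6→7) writes; counter now 7
#16 T1 CAS(6→7) fails; counter now 7
Flip is step 6.

step = 6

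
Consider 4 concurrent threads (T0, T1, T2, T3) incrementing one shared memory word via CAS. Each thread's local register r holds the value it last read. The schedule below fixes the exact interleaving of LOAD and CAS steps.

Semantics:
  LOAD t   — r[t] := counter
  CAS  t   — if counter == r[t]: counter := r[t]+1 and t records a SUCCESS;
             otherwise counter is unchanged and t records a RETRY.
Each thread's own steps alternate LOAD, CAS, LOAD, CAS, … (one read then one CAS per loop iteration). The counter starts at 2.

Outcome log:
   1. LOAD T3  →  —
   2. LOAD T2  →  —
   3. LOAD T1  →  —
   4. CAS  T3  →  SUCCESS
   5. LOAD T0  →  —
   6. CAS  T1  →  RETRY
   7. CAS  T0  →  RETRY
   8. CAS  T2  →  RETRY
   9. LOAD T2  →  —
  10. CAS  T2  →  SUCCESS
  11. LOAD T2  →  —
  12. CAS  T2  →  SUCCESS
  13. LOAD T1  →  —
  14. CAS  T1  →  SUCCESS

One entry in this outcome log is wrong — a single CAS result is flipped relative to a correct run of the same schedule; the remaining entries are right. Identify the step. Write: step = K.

step = 7

Reference trace:
step 1: T3 LOAD ⇒ load; ctr=2 reg=2
step 2: T2 LOAD ⇒ load; ctr=2 reg=2
step 3: T1 LOAD ⇒ load; ctr=2 reg=2
step 4: T3 CAS ⇒ ok; ctr=3 reg=2
step 5: T0 LOAD ⇒ load; ctr=3 reg=3
step 6: T1 CAS ⇒ retry; ctr=3 reg=2
step 7: T0 CAS ⇒ ok; ctr=4 reg=3
step 8: T2 CAS ⇒ retry; ctr=4 reg=2
step 9: T2 LOAD ⇒ load; ctr=4 reg=4
step 10: T2 CAS ⇒ ok; ctr=5 reg=4
step 11: T2 LOAD ⇒ load; ctr=5 reg=5
step 12: T2 CAS ⇒ ok; ctr=6 reg=5
step 13: T1 LOAD ⇒ load; ctr=6 reg=6
step 14: T1 CAS ⇒ ok; ctr=7 reg=6
Log disagrees first at step 7.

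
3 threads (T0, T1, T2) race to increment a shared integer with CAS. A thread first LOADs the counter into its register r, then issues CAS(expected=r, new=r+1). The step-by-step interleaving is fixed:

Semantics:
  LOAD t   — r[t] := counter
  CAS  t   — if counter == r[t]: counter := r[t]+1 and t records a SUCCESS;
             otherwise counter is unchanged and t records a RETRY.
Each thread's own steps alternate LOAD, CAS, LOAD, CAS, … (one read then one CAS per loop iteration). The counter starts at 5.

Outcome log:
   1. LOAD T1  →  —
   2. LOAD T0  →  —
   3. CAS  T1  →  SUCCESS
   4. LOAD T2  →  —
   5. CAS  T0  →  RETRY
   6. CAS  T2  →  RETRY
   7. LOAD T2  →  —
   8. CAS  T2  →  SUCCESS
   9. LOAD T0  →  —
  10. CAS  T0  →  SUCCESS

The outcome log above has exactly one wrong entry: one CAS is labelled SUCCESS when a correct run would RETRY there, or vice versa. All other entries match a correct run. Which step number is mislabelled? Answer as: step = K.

step = 6

Re-executing:
step 1: T1 LOAD ⇒ load; ctr=5 reg=5
step 2: T0 LOAD ⇒ load; ctr=5 reg=5
step 3: T1 CAS ⇒ ok; ctr=6 reg=5
step 4: T2 LOAD ⇒ load; ctr=6 reg=6
step 5: T0 CAS ⇒ retry; ctr=6 reg=5
step 6: T2 CAS ⇒ ok; ctr=7 reg=6
step 7: T2 LOAD ⇒ load; ctr=7 reg=7
step 8: T2 CAS ⇒ ok; ctr=8 reg=7
step 9: T0 LOAD ⇒ load; ctr=8 reg=8
step 10: T0 CAS ⇒ ok; ctr=9 reg=8
Mismatch at 6.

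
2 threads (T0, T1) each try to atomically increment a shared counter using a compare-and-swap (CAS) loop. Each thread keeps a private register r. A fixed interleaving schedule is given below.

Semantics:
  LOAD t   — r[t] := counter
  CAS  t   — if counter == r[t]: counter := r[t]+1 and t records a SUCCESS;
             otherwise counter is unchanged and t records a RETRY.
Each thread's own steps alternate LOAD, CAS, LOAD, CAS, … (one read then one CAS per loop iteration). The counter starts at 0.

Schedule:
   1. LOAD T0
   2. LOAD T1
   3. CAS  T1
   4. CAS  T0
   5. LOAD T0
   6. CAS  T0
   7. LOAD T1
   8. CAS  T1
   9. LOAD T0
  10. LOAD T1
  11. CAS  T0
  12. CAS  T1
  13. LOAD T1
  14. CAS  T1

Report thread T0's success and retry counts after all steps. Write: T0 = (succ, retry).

T0 = (2, 1)

1. LOAD T0 → mem=0 r[T0]=0 [LOAD]
2. LOAD T1 → mem=0 r[T1]=0 [LOAD]
3. CAS T1 → mem=1 r[T1]=0 [OK]
4. CAS T0 → mem=1 r[T0]=0 [RETRY]
5. LOAD T0 → mem=1 r[T0]=1 [LOAD]
6. CAS T0 → mem=2 r[T0]=1 [OK]
7. LOAD T1 → mem=2 r[T1]=2 [LOAD]
8. CAS T1 → mem=3 r[T1]=2 [OK]
9. LOAD T0 → mem=3 r[T0]=3 [LOAD]
10. LOAD T1 → mem=3 r[T1]=3 [LOAD]
11. CAS T0 → mem=4 r[T0]=3 [OK]
12. CAS T1 → mem=4 r[T1]=3 [RETRY]
13. LOAD T1 → mem=4 r[T1]=4 [LOAD]
14. CAS T1 → mem=5 r[T1]=4 [OK]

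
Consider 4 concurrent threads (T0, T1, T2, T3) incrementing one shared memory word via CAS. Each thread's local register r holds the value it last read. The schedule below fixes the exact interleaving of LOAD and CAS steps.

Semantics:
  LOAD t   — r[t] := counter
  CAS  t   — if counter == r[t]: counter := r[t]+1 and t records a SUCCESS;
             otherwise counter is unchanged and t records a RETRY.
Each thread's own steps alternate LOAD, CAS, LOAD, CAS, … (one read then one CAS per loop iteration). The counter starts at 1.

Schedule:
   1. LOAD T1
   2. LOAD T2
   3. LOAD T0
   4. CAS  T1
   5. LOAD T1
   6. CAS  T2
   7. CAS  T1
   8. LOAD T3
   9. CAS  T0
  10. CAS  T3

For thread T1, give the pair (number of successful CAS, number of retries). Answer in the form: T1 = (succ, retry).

   1) LOAD T1:  M=1  r_T1=1
   2) LOAD T2:  M=1  r_T2=1
   3) LOAD T0:  M=1  r_T0=1
   4) CAS  T1:  M=2  r_T1=1 ✓
   5) LOAD T1:  M=2  r_T1=2
   6) CAS  T2:  M=2  r_T2=1 ✗
   7) CAS  T1:  M=3  r_T1=2 ✓
   8) LOAD T3:  M=3  r_T3=3
   9) CAS  T0:  M=3  r_T0=1 ✗
  10) CAS  T3:  M=4  r_T3=3 ✓

T1 = (2, 0)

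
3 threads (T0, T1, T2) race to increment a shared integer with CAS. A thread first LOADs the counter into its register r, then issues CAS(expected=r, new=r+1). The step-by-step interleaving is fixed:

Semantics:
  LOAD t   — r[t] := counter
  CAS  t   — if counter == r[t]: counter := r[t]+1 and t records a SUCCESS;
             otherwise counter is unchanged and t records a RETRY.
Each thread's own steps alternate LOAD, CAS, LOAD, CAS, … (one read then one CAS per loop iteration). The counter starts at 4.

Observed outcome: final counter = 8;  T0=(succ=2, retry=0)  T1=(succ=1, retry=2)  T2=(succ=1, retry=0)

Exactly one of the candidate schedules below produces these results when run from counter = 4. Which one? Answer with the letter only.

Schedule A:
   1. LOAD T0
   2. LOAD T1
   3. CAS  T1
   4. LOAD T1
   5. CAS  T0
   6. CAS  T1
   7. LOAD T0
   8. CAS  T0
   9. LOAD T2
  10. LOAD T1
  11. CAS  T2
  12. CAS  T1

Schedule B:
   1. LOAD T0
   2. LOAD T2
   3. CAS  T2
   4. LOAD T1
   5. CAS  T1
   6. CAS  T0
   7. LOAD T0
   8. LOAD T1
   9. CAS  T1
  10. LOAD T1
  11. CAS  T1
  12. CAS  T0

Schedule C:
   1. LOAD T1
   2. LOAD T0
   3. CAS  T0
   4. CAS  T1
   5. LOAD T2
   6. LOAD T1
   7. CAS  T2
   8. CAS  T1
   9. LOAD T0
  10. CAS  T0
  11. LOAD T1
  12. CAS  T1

Simulating candidate C:
[1] T1.load  rd  (counter 4, T1.r 4)
[2] T0.load  rd  (counter 4, T0.r 4)
[3] T0.cas  hit  (counter 5, T0.r 4)
[4] T1.cas  miss  (counter 5, T1.r 4)
[5] T2.load  rd  (counter 5, T2.r 5)
[6] T1.load  rd  (counter 5, T1.r 5)
[7] T2.cas  hit  (counter 6, T2.r 5)
[8] T1.cas  miss  (counter 6, T1.r 5)
[9] T0.load  rd  (counter 6, T0.r 6)
[10] T0.cas  hit  (counter 7, T0.r 6)
[11] T1.load  rd  (counter 7, T1.r 7)
[12] T1.cas  hit  (counter 8, T1.r 7)

C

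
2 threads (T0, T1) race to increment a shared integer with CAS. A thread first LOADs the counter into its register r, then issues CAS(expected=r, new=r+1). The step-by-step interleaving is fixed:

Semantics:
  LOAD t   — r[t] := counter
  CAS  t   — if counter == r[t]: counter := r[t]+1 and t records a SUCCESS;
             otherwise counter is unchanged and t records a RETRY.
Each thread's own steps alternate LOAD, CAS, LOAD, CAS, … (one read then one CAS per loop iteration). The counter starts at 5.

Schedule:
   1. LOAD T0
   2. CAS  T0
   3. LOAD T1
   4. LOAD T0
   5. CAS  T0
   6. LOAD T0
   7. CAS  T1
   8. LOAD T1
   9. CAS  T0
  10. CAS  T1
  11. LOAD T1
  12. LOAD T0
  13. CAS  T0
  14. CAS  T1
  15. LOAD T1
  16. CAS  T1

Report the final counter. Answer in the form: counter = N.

#1 T0 reads 5
#2 T0 CAS(5→6) writes; counter now 6
#3 T1 reads 6
#4 T0 reads 6
#5 T0 CAS(6→7) writes; counter now 7
#6 T0 reads 7
#7 T1 CAS(6→7) fails; counter now 7
#8 T1 reads 7
#9 T0 CAS(7→8) writes; counter now 8
#10 T1 CAS(7→8) fails; counter now 8
#11 T1 reads 8
#12 T0 reads 8
#13 T0 CAS(8→9) writes; counter now 9
#14 T1 CAS(8→9) fails; counter now 9
#15 T1 reads 9
#16 T1 CAS(9→10) writes; counter now 10

counter = 10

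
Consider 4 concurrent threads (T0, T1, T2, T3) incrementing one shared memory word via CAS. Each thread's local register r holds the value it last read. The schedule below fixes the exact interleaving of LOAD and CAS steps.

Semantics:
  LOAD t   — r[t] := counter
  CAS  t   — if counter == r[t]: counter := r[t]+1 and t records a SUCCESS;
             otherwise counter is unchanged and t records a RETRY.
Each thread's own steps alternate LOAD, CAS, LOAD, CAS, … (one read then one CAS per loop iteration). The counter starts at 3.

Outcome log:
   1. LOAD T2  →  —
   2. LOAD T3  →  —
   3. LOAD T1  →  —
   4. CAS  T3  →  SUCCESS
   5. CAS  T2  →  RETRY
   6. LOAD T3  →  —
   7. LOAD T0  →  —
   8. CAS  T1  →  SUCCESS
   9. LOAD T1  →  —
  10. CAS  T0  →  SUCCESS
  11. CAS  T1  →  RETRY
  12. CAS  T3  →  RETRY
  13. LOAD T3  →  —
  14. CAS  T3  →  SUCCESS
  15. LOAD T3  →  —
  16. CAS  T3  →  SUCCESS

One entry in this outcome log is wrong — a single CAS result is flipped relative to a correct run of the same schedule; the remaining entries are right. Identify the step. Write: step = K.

Re-executing:
step 1: T2 LOAD ⇒ load; ctr=3 reg=3
step 2: T3 LOAD ⇒ load; ctr=3 reg=3
step 3: T1 LOAD ⇒ load; ctr=3 reg=3
step 4: T3 CAS ⇒ ok; ctr=4 reg=3
step 5: T2 CAS ⇒ retry; ctr=4 reg=3
step 6: T3 LOAD ⇒ load; ctr=4 reg=4
step 7: T0 LOAD ⇒ load; ctr=4 reg=4
step 8: T1 CAS ⇒ retry; ctr=4 reg=3
step 9: T1 LOAD ⇒ load; ctr=4 reg=4
step 10: T0 CAS ⇒ ok; ctr=5 reg=4
step 11: T1 CAS ⇒ retry; ctr=5 reg=4
step 12: T3 CAS ⇒ retry; ctr=5 reg=4
step 13: T3 LOAD ⇒ load; ctr=5 reg=5
step 14: T3 CAS ⇒ ok; ctr=6 reg=5
step 15: T3 LOAD ⇒ load; ctr=6 reg=6
step 16: T3 CAS ⇒ ok; ctr=7 reg=6
Mismatch at 8.

step = 8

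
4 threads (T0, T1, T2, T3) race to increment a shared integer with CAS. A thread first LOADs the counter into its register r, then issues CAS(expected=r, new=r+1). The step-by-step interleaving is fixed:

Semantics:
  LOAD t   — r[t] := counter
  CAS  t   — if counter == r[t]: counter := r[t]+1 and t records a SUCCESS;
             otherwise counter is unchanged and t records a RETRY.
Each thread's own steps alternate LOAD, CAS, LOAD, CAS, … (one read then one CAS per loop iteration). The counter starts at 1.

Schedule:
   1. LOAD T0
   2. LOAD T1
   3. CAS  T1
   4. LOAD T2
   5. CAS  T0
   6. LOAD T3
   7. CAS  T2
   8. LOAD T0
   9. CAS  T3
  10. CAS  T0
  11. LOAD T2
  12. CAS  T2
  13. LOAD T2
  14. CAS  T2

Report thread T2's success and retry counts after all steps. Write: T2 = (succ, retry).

T0 LOAD — after: cnt=1, r=1 — load
T1 LOAD — after: cnt=1, r=1 — load
T1 CAS — after: cnt=2, r=1 — ok
T2 LOAD — after: cnt=2, r=2 — load
T0 CAS — after: cnt=2, r=1 — retry
T3 LOAD — after: cnt=2, r=2 — load
T2 CAS — after: cnt=3, r=2 — ok
T0 LOAD — after: cnt=3, r=3 — load
T3 CAS — after: cnt=3, r=2 — retry
T0 CAS — after: cnt=4, r=3 — ok
T2 LOAD — after: cnt=4, r=4 — load
T2 CAS — after: cnt=5, r=4 — ok
T2 LOAD — after: cnt=5, r=5 — load
T2 CAS — after: cnt=6, r=5 — ok

T2 = (3, 0)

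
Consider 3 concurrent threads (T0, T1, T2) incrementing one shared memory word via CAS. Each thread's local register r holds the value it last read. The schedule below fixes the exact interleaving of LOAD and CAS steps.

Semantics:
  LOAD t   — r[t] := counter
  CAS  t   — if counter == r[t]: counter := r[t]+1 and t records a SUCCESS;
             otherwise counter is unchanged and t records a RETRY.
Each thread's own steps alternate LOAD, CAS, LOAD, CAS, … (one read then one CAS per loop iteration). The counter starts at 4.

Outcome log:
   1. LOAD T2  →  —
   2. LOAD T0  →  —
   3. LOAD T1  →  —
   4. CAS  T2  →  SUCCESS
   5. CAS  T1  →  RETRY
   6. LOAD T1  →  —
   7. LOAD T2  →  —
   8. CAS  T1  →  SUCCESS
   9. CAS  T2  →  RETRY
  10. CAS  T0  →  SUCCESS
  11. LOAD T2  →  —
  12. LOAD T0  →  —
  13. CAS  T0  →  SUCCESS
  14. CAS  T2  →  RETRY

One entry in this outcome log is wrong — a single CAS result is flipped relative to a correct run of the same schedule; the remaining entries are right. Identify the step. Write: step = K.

Correct run:
step 1: T2 LOAD ⇒ load; ctr=4 reg=4
step 2: T0 LOAD ⇒ load; ctr=4 reg=4
step 3: T1 LOAD ⇒ load; ctr=4 reg=4
step 4: T2 CAS ⇒ ok; ctr=5 reg=4
step 5: T1 CAS ⇒ retry; ctr=5 reg=4
step 6: T1 LOAD ⇒ load; ctr=5 reg=5
step 7: T2 LOAD ⇒ load; ctr=5 reg=5
step 8: T1 CAS ⇒ ok; ctr=6 reg=5
step 9: T2 CAS ⇒ retry; ctr=6 reg=5
step 10: T0 CAS ⇒ retry; ctr=6 reg=4
step 11: T2 LOAD ⇒ load; ctr=6 reg=6
step 12: T0 LOAD ⇒ load; ctr=6 reg=6
step 13: T0 CAS ⇒ ok; ctr=7 reg=6
step 14: T2 CAS ⇒ retry; ctr=7 reg=6
Mismatch at 10.

step = 10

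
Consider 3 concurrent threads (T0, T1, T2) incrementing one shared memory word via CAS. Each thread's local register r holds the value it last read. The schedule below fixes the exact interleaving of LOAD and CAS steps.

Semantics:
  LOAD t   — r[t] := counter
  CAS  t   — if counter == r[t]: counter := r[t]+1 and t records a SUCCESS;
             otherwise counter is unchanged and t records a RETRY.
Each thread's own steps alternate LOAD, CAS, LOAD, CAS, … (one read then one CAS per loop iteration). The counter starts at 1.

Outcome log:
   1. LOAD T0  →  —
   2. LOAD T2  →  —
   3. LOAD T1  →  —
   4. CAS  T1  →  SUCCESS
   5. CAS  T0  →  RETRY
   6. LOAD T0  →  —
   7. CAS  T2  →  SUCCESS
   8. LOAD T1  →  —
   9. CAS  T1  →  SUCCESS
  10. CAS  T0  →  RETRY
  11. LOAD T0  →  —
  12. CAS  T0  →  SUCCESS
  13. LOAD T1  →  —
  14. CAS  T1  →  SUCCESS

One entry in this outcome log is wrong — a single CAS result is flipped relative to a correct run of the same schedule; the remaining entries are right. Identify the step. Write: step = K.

step = 7

Correct run:
[1] T0.load  rd  (counter 1, T0.r 1)
[2] T2.load  rd  (counter 1, T2.r 1)
[3] T1.load  rd  (counter 1, T1.r 1)
[4] T1.cas  hit  (counter 2, T1.r 1)
[5] T0.cas  miss  (counter 2, T0.r 1)
[6] T0.load  rd  (counter 2, T0.r 2)
[7] T2.cas  miss  (counter 2, T2.r 1)
[8] T1.load  rd  (counter 2, T1.r 2)
[9] T1.cas  hit  (counter 3, T1.r 2)
[10] T0.cas  miss  (counter 3, T0.r 2)
[11] T0.load  rd  (counter 3, T0.r 3)
[12] T0.cas  hit  (counter 4, T0.r 3)
[13] T1.load  rd  (counter 4, T1.r 4)
[14] T1.cas  hit  (counter 5, T1.r 4)
Mismatch at 7.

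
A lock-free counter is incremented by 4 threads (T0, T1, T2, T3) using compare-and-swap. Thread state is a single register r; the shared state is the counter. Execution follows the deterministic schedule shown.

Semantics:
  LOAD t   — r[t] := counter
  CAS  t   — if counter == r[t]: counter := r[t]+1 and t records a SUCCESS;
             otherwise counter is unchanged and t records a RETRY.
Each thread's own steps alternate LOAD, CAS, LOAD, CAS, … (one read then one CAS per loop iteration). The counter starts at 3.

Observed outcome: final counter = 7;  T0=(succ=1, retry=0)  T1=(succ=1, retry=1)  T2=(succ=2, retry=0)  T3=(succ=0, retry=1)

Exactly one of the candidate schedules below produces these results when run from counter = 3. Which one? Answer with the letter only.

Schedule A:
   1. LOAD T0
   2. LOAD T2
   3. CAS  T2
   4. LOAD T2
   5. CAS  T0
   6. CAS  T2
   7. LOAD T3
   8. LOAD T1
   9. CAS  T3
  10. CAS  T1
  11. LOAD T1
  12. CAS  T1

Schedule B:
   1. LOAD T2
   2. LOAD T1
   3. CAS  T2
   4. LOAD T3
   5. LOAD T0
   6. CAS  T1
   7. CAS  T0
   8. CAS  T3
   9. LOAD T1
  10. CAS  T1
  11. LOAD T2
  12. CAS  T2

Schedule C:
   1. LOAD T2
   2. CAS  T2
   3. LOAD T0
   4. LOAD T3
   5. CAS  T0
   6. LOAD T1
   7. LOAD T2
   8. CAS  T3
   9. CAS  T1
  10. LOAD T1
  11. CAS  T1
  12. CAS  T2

B

Tracing schedule B:
[1] T2.load  rd  (counter 3, T2.r 3)
[2] T1.load  rd  (counter 3, T1.r 3)
[3] T2.cas  hit  (counter 4, T2.r 3)
[4] T3.load  rd  (counter 4, T3.r 4)
[5] T0.load  rd  (counter 4, T0.r 4)
[6] T1.cas  miss  (counter 4, T1.r 3)
[7] T0.cas  hit  (counter 5, T0.r 4)
[8] T3.cas  miss  (counter 5, T3.r 4)
[9] T1.load  rd  (counter 5, T1.r 5)
[10] T1.cas  hit  (counter 6, T1.r 5)
[11] T2.load  rd  (counter 6, T2.r 6)
[12] T2.cas  hit  (counter 7, T2.r 6)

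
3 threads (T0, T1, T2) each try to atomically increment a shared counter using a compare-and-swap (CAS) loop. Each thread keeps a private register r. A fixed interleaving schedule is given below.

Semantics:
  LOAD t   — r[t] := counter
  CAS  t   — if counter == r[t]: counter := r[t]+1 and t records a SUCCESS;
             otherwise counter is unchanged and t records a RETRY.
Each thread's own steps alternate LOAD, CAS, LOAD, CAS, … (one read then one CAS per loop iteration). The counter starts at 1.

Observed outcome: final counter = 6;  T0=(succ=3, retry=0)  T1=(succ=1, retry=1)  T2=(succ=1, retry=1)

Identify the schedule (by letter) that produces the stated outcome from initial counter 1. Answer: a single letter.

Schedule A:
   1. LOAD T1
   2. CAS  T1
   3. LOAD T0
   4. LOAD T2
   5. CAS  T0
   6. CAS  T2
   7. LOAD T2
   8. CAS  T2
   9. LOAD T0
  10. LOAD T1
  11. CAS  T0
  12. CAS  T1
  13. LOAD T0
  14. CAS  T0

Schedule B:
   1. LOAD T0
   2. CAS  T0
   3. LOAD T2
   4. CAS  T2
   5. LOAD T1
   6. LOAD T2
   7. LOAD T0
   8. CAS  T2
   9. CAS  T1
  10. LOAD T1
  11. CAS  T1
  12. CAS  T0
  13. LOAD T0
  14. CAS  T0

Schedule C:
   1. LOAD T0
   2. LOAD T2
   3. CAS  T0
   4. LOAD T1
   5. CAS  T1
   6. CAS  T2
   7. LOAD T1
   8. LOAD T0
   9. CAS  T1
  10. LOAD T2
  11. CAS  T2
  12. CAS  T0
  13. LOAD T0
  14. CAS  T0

Run A:
1. LOAD T1 → mem=1 r[T1]=1 [LOAD]
2. CAS T1 → mem=2 r[T1]=1 [OK]
3. LOAD T0 → mem=2 r[T0]=2 [LOAD]
4. LOAD T2 → mem=2 r[T2]=2 [LOAD]
5. CAS T0 → mem=3 r[T0]=2 [OK]
6. CAS T2 → mem=3 r[T2]=2 [RETRY]
7. LOAD T2 → mem=3 r[T2]=3 [LOAD]
8. CAS T2 → mem=4 r[T2]=3 [OK]
9. LOAD T0 → mem=4 r[T0]=4 [LOAD]
10. LOAD T1 → mem=4 r[T1]=4 [LOAD]
11. CAS T0 → mem=5 r[T0]=4 [OK]
12. CAS T1 → mem=5 r[T1]=4 [RETRY]
13. LOAD T0 → mem=5 r[T0]=5 [LOAD]
14. CAS T0 → mem=6 r[T0]=5 [OK]

A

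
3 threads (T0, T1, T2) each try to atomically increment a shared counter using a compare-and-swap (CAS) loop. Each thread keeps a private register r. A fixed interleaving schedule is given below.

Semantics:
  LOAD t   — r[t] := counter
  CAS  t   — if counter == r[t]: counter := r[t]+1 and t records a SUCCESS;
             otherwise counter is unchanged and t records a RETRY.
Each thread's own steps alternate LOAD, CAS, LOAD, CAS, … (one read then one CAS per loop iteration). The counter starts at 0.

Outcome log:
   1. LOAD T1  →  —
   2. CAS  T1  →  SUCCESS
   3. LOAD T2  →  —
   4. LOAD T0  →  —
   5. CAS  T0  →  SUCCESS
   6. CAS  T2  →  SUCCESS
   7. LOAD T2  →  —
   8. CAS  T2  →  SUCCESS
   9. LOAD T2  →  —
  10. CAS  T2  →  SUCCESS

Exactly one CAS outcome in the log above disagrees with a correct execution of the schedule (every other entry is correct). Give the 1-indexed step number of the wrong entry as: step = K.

Correct run:
step 1: T1 LOAD ⇒ load; ctr=0 reg=0
step 2: T1 CAS ⇒ ok; ctr=1 reg=0
step 3: T2 LOAD ⇒ load; ctr=1 reg=1
step 4: T0 LOAD ⇒ load; ctr=1 reg=1
step 5: T0 CAS ⇒ ok; ctr=2 reg=1
step 6: T2 CAS ⇒ retry; ctr=2 reg=1
step 7: T2 LOAD ⇒ load; ctr=2 reg=2
step 8: T2 CAS ⇒ ok; ctr=3 reg=2
step 9: T2 LOAD ⇒ load; ctr=3 reg=3
step 10: T2 CAS ⇒ ok; ctr=4 reg=3
Log disagrees first at step 6.

step = 6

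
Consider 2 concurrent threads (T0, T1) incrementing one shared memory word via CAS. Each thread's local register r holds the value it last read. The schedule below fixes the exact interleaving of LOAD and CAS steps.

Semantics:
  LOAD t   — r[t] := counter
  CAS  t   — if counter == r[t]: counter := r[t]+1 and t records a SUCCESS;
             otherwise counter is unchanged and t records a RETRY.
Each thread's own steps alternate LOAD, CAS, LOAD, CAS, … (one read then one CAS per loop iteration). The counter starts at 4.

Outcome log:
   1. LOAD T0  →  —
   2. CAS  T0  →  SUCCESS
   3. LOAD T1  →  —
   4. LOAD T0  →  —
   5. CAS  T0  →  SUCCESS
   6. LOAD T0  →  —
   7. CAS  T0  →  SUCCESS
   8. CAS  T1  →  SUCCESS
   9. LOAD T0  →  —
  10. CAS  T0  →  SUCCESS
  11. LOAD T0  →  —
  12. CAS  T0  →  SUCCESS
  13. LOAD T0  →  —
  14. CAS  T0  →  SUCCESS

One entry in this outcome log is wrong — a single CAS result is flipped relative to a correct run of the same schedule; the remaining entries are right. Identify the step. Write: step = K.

step = 8

Re-executing:
T0 LOAD — after: cnt=4, r=4 — load
T0 CAS — after: cnt=5, r=4 — ok
T1 LOAD — after: cnt=5, r=5 — load
T0 LOAD — after: cnt=5, r=5 — load
T0 CAS — after: cnt=6, r=5 — ok
T0 LOAD — after: cnt=6, r=6 — load
T0 CAS — after: cnt=7, r=6 — ok
T1 CAS — after: cnt=7, r=5 — retry
T0 LOAD — after: cnt=7, r=7 — load
T0 CAS — after: cnt=8, r=7 — ok
T0 LOAD — after: cnt=8, r=8 — load
T0 CAS — after: cnt=9, r=8 — ok
T0 LOAD — after: cnt=9, r=9 — load
T0 CAS — after: cnt=10, r=9 — ok
Flip is step 8.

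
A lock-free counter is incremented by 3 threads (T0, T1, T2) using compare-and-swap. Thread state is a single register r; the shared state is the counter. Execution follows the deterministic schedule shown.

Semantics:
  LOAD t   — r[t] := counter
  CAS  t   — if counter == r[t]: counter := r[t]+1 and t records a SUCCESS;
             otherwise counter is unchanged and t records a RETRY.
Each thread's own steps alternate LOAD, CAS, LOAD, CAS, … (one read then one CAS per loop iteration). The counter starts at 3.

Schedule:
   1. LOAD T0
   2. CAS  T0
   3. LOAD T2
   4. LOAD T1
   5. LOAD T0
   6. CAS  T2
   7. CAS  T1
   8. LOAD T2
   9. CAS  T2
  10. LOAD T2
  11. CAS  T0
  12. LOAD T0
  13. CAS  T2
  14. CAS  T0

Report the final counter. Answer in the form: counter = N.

counter = 7

step 1: T0 LOAD ⇒ load; ctr=3 reg=3
step 2: T0 CAS ⇒ ok; ctr=4 reg=3
step 3: T2 LOAD ⇒ load; ctr=4 reg=4
step 4: T1 LOAD ⇒ load; ctr=4 reg=4
step 5: T0 LOAD ⇒ load; ctr=4 reg=4
step 6: T2 CAS ⇒ ok; ctr=5 reg=4
step 7: T1 CAS ⇒ retry; ctr=5 reg=4
step 8: T2 LOAD ⇒ load; ctr=5 reg=5
step 9: T2 CAS ⇒ ok; ctr=6 reg=5
step 10: T2 LOAD ⇒ load; ctr=6 reg=6
step 11: T0 CAS ⇒ retry; ctr=6 reg=4
step 12: T0 LOAD ⇒ load; ctr=6 reg=6
step 13: T2 CAS ⇒ ok; ctr=7 reg=6
step 14: T0 CAS ⇒ retry; ctr=7 reg=6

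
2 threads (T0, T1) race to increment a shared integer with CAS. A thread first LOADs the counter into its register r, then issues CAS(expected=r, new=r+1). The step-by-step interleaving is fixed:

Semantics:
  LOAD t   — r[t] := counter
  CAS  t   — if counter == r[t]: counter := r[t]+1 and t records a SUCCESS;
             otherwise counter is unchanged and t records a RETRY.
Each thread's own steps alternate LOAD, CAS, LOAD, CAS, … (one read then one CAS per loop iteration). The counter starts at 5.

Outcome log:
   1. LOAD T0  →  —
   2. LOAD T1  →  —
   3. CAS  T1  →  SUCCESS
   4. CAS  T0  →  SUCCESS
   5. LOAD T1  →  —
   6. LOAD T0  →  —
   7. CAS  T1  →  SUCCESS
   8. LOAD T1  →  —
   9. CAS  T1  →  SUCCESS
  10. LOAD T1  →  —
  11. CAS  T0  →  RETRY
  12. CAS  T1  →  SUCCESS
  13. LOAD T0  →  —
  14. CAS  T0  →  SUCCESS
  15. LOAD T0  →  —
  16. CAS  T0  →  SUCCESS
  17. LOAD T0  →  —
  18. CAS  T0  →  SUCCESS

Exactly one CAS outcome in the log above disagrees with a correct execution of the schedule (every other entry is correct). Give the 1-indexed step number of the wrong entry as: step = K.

step = 4

Reference trace:
#1 T0 reads 5
#2 T1 reads 5
#3 T1 CAS(5→6) writes; counter now 6
#4 T0 CAS(5→6) fails; counter now 6
#5 T1 reads 6
#6 T0 reads 6
#7 T1 CAS(6→7) writes; counter now 7
#8 T1 reads 7
#9 T1 CAS(7→8) writes; counter now 8
#10 T1 reads 8
#11 T0 CAS(6→7) fails; counter now 8
#12 T1 CAS(8→9) writes; counter now 9
#13 T0 reads 9
#14 T0 CAS(9→10) writes; counter now 10
#15 T0 reads 10
#16 T0 CAS(10→11) writes; counter now 11
#17 T0 reads 11
#18 T0 CAS(11→12) writes; counter now 12
Mismatch at 4.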